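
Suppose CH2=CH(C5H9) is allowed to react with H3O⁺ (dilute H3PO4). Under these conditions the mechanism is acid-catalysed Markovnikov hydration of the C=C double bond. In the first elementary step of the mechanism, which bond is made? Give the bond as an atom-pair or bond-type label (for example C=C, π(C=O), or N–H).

Step 1: Electrophilic addition begins with the π(C=C) electrons forming a bond to the proton of H3O⁺. Following Markovnikov's rule, the resulting cation is secondary. H2O is released.
The bond formed in this step is the C–H bond.

C–H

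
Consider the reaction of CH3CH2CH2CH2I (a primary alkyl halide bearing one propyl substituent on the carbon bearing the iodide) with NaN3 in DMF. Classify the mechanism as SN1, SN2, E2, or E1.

Conditions: a primary substrate with a strong nucleophile in the polar aprotic solvent DMF.
These conditions are the textbook signature of the SN2 pathway.
An unhindered substrate with a strong nucleophile in a polar aprotic solvent favours one-step backside displacement.

SN2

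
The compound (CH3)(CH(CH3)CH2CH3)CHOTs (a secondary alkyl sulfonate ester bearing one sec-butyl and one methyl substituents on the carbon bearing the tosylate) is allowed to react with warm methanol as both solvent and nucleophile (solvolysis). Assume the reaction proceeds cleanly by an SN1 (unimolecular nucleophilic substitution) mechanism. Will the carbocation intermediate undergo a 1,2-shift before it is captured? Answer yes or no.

The first-formed carbocation is secondary.
The adjacent sec-butyl carbon already bears 2 other carbon substituents and has a hydrogen to migrate; after a 1,2-hydride shift from that carbon the positive charge sits on a tertiary centre.
Tertiary is more stable than secondary, so the shift occurs.

yes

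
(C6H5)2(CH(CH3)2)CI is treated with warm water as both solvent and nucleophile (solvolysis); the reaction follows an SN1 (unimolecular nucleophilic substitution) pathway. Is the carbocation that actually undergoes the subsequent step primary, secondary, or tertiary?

Step 1: Ionisation: the C–I σ-bond cleaves heterolytically; both bonding electrons depart with I⁻, leaving a tertiary carbocation at the α-carbon.
No single 1,2-shift to an adjacent carbon would give a more-substituted cation, so no rearrangement occurs.

tertiary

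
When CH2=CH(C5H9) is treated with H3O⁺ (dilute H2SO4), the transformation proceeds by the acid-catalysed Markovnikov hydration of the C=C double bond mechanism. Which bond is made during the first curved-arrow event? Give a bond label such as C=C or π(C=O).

Step 1: Electrophilic addition begins with the π(C=C) electrons forming a bond to the proton of H3O⁺. Following Markovnikov's rule, the resulting cation is secondary. H2O is released.
The bond formed in this step is the C–H bond.

C–H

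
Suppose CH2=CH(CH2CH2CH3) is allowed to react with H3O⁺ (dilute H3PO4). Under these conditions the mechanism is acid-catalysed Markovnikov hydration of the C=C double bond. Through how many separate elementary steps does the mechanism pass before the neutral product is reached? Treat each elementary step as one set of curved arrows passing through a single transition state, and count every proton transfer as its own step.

Step 1: The π electrons of the C=C bond attack a proton of H3O⁺; Markovnikov addition places the new C–H on the less-substituted alkene carbon, so the positive charge ends up on the more-substituted carbon — a secondary carbocation. H2O is released.
(No 1,2-shift: no single shift to an adjacent carbon would give a more stable cation.)
Step 2: Nucleophilic capture of the cation by H2O produces the protonated alcohol (an oxonium ion).
Step 3: Deprotonation of the oxonium ion by a water molecule delivers the neutral alcohol and regenerates the acid catalyst.
Total: 3 elementary steps.

3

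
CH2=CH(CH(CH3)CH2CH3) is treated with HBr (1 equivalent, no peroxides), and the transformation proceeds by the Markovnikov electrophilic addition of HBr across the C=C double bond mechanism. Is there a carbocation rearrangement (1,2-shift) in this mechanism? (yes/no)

The first-formed carbocation is secondary.
The adjacent sec-butyl carbon already bears 2 other carbon substituents and has a hydrogen to migrate; after a 1,2-hydride shift from that carbon the positive charge sits on a tertiary centre.
Tertiary is more stable than secondary, so the shift occurs.

yes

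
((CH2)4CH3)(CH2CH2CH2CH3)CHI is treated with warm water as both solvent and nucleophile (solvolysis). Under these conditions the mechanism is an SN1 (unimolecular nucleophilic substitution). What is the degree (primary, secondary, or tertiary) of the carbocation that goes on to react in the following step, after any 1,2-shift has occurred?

Step 1: The C–I bond breaks with both electrons going to the iodide; I⁻ leaves and a secondary carbocation remains.
No single 1,2-shift to an adjacent carbon would give a more-substituted cation, so no rearrangement occurs.

secondary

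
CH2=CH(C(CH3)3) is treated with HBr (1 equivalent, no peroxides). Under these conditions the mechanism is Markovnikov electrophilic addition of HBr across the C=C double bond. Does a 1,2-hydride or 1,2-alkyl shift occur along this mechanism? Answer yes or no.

The first-formed carbocation is secondary.
The adjacent tert-butyl carbon has no hydrogen but bears methyl groups; migration of one methyl with its bonding pair (a 1,2-methyl shift) places the charge on a tertiary centre.
Tertiary is more stable than secondary, so the shift occurs.

yes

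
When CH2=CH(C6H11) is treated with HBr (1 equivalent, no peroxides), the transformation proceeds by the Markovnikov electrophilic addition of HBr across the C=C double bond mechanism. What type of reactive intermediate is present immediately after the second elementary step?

tertiary carbocation

Step 1: The π electrons of the C=C bond attack a proton of HBr; Markovnikov addition places the new C–H on the less-substituted alkene carbon, so the positive charge ends up on the more-substituted carbon — a secondary carbocation. The H–Br bond breaks heterolytically, releasing Br⁻.
Step 2: Carbocation rearrangement: a 1,2-hydride shift from the adjacent cyclohexyl carbon converts the initially-formed secondary cation into the more stable tertiary cation.
After step 2 the species present is a tertiary carbocation.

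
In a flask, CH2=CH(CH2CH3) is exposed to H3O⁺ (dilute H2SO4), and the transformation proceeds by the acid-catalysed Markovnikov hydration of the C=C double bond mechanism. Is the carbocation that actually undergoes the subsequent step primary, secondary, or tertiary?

secondary

Step 1: The π electrons of the C=C bond attack a proton of H3O⁺; Markovnikov addition places the new C–H on the less-substituted alkene carbon, so the positive charge ends up on the more-substituted carbon — a secondary carbocation. H2O is released.
No single 1,2-shift to an adjacent carbon would give a more-substituted cation, so no rearrangement occurs.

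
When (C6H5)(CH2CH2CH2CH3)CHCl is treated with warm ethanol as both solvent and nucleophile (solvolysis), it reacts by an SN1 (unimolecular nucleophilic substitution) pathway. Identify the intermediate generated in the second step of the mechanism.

oxonium ion

Step 1: The C–Cl bond breaks with both electrons going to the chloride; Cl⁻ leaves and a secondary carbocation remains.
Step 2: A lone pair on the oxygen of CH3CH2OH attacks the carbocation, forming a new C–O σ-bond and an oxonium ion.
After step 2 the species present is an oxonium ion.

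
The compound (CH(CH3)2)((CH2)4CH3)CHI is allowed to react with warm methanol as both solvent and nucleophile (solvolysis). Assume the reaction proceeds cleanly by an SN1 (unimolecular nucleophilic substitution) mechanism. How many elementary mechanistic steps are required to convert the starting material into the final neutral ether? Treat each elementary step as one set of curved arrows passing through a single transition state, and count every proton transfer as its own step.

4

Step 1: Rate-determining heterolysis of the C–I bond gives I⁻ and a secondary carbocation.
Step 2: Carbocation rearrangement: a 1,2-hydride shift from the adjacent isopropyl carbon converts the initially-formed secondary cation into the more stable tertiary cation.
Step 3: Nucleophilic capture: the oxygen of CH3OH bonds to the cationic carbon, producing an oxonium-ion intermediate.
Step 4: Proton transfer from the O–H of the oxonium ion to a solvent molecule delivers the neutral ether.
Total: 4 elementary steps.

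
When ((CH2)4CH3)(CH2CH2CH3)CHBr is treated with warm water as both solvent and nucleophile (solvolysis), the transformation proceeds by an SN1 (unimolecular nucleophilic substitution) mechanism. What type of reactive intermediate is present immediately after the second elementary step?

oxonium ion

Step 1: The C–Br bond breaks with both electrons going to the bromide; Br⁻ leaves and a secondary carbocation remains.
Step 2: Nucleophilic capture: the oxygen of H2O bonds to the cationic carbon, producing an oxonium-ion intermediate.
After step 2 the species present is an oxonium ion.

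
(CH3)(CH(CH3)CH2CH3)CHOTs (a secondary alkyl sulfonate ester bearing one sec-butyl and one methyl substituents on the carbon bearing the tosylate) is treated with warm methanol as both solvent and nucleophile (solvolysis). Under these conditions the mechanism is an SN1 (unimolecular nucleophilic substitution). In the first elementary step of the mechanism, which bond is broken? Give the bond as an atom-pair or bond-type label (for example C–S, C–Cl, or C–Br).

C–O

Step 1: Unassisted departure of TsO⁻ (taking the C–O bonding pair) generates a secondary carbocation.
The bond broken in this step is the C–O bond.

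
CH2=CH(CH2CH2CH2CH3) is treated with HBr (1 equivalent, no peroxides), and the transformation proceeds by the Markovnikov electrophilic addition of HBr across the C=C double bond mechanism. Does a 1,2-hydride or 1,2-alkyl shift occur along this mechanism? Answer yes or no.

The first-formed carbocation is secondary.
No single 1,2-shift to an adjacent carbon would produce a more-substituted cation than the one already present, so no rearrangement occurs.

no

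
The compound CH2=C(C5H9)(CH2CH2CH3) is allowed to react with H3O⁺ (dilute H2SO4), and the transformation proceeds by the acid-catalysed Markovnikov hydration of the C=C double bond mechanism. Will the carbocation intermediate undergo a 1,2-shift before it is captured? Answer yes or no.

no

The first-formed carbocation is tertiary.
No single 1,2-shift to an adjacent carbon would produce a more-substituted cation than the one already present, so no rearrangement occurs.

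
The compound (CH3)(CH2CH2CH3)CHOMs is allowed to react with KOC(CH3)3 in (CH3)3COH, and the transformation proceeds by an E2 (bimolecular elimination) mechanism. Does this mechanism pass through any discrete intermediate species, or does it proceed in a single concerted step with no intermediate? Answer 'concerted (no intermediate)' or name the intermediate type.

concerted (no intermediate)

In one step, (CH3)3CO⁻ pulls off a β-proton, the C–O bond cleaves, and a C=C double bond forms between the α- and β-carbons (E2, anti elimination).
All bond changes occur in one transition state; no discrete intermediate is formed.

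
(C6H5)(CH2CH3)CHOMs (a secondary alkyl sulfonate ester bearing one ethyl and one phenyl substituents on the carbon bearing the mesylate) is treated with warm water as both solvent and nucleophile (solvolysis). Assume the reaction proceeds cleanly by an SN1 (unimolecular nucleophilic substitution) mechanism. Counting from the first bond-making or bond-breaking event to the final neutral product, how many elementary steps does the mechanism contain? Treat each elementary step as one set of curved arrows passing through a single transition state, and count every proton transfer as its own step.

Step 1: Ionisation: the C–O σ-bond cleaves heterolytically; both bonding electrons depart with MsO⁻, leaving a secondary carbocation at the α-carbon.
(No 1,2-shift: no single shift to an adjacent carbon would give a more stable cation.)
Step 2: Nucleophilic capture: the oxygen of H2O bonds to the cationic carbon, producing an oxonium-ion intermediate.
Step 3: Proton transfer from the O–H of the oxonium ion to a solvent molecule delivers the neutral alcohol.
Total: 3 elementary steps.

3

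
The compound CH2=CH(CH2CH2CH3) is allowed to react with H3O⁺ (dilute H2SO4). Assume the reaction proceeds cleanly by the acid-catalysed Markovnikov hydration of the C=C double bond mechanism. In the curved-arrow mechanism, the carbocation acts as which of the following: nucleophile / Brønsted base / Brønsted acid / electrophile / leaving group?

electrophile

Step 2: A lone pair on the oxygen of H2O attacks the carbocation, forming a C–O bond and an oxonium ion (a protonated alcohol).
The carbocation accepts an electron pair into an empty or π* orbital — it is the electrophile.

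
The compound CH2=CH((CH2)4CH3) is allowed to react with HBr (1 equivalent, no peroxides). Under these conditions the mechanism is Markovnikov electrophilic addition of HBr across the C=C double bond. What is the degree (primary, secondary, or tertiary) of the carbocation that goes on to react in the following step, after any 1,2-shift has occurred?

Step 1: Protonation of the alkene by HBr: the π bond acts as the nucleophile and picks up H⁺, giving the more stable (Markovnikov) secondary carbocation. The H–Br bond breaks heterolytically, releasing Br⁻.
No single 1,2-shift to an adjacent carbon would give a more-substituted cation, so no rearrangement occurs.

secondary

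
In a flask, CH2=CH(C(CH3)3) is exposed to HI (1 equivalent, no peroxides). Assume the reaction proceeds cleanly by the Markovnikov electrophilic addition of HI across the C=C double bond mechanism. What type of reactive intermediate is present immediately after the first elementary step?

secondary carbocation

Step 1: Protonation of the alkene by HI: the π bond acts as the nucleophile and picks up H⁺, giving the more stable (Markovnikov) secondary carbocation. The H–I bond breaks heterolytically, releasing I⁻.
After step 1 the species present is a secondary carbocation.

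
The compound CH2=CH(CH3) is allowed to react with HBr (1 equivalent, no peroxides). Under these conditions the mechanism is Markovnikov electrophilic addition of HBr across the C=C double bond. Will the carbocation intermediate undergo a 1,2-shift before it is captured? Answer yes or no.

no

The first-formed carbocation is secondary.
No single 1,2-shift to an adjacent carbon would produce a more-substituted cation than the one already present, so no rearrangement occurs.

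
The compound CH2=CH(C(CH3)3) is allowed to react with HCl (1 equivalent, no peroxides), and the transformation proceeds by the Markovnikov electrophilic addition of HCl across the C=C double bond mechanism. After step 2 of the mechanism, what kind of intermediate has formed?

tertiary carbocation

Step 1: Protonation of the alkene by HCl: the π bond acts as the nucleophile and picks up H⁺, giving the more stable (Markovnikov) secondary carbocation. The H–Cl bond breaks heterolytically, releasing Cl⁻.
Step 2: A 1,2-methyl shift from the adjacent tert-butyl carbon moves the positive charge from the secondary centre to an adjacent carbon, generating a more stable tertiary carbocation.
After step 2 the species present is a tertiary carbocation.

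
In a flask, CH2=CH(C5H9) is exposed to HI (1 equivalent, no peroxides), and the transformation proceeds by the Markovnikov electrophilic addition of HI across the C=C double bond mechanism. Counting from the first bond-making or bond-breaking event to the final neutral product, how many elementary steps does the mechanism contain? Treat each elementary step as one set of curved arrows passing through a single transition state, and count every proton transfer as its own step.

3

Step 1: Electrophilic addition begins with the π(C=C) electrons forming a bond to the proton of HI. Following Markovnikov's rule, the resulting cation is secondary. The H–I bond breaks heterolytically, releasing I⁻.
Step 2: A 1,2-hydride shift from the adjacent cyclopentyl carbon moves the positive charge from the secondary centre to an adjacent carbon, generating a more stable tertiary carbocation.
Step 3: I⁻ captures the cation: a lone pair on I⁻ fills the empty p orbital, producing the alkyl halide product.
Total: 3 elementary steps.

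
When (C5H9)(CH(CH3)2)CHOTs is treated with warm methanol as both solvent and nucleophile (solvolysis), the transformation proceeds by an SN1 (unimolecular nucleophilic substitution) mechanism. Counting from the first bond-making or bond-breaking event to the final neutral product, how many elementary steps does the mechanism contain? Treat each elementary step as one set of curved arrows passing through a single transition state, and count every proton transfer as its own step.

4

Step 1: Unassisted departure of TsO⁻ (taking the C–O bonding pair) generates a secondary carbocation.
Step 2: A 1,2-hydride shift from the adjacent cyclopentyl carbon moves the positive charge from the secondary centre to an adjacent carbon, generating a more stable tertiary carbocation.
Step 3: A lone pair on the oxygen of CH3OH attacks the carbocation, forming a new C–O σ-bond and an oxonium ion.
Step 4: Deprotonation of the oxonium oxygen by solvent methanol yields the neutral ether.
Total: 4 elementary steps.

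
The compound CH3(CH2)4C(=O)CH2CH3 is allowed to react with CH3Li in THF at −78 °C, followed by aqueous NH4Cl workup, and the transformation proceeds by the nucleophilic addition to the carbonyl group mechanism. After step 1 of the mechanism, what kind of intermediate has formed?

Step 1: Nucleophilic addition: the carbanion-like carbon of CH3Li adds to the carbonyl carbon, pushing the π(C=O) electron pair onto oxygen and giving a tetrahedral alkoxide.
After step 1 the species present is a tetrahedral alkoxide intermediate.

tetrahedral alkoxide intermediate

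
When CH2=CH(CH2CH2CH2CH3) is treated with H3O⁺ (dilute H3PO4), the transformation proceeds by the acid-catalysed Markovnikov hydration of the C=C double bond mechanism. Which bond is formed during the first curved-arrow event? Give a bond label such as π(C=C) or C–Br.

Step 1: The π electrons of the C=C bond attack a proton of H3O⁺; Markovnikov addition places the new C–H on the less-substituted alkene carbon, so the positive charge ends up on the more-substituted carbon — a secondary carbocation. H2O is released.
The bond formed in this step is the C–H bond.

C–H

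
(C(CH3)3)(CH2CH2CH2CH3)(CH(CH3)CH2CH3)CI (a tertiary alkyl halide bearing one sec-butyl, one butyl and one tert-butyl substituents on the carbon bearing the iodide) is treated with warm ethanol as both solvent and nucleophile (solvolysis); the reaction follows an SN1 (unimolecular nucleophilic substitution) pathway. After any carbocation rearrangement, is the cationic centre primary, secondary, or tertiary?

Step 1: Rate-determining heterolysis of the C–I bond gives I⁻ and a tertiary carbocation.
No single 1,2-shift to an adjacent carbon would give a more-substituted cation, so no rearrangement occurs.

tertiary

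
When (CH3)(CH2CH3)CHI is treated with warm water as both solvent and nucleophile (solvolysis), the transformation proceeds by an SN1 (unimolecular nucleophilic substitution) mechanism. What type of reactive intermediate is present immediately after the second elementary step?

oxonium ion

Step 1: Rate-determining heterolysis of the C–I bond gives I⁻ and a secondary carbocation.
Step 2: H2O donates an oxygen lone pair into the empty p orbital of the cation, giving a protonated alcohol (an oxonium ion).
After step 2 the species present is an oxonium ion.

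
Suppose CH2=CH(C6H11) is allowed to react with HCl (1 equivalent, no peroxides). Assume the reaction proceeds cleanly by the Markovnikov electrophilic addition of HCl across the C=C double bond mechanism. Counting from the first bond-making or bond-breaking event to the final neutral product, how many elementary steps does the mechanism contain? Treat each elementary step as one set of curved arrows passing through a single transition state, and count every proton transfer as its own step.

Step 1: Protonation of the alkene by HCl: the π bond acts as the nucleophile and picks up H⁺, giving the more stable (Markovnikov) secondary carbocation. The H–Cl bond breaks heterolytically, releasing Cl⁻.
Step 2: A hydride (H with its bonding pair) migrates from the adjacent cyclohexyl carbon to the cationic centre — a 1,2-hydride shift — upgrading the secondary cation to a tertiary one.
Step 3: The Cl⁻ anion donates a lone pair to the carbocation, forming the new C–Cl σ-bond and giving the neutral alkyl halide.
Total: 3 elementary steps.

3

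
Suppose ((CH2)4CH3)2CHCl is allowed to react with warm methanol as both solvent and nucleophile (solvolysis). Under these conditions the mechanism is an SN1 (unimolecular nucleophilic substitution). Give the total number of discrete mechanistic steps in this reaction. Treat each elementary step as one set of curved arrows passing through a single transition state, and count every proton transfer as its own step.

Step 1: Rate-determining heterolysis of the C–Cl bond gives Cl⁻ and a secondary carbocation.
(No 1,2-shift: no single shift to an adjacent carbon would give a more stable cation.)
Step 2: CH3OH donates an oxygen lone pair into the empty p orbital of the cation, giving a protonated ether (an oxonium ion).
Step 3: Proton transfer from the O–H of the oxonium ion to a solvent molecule delivers the neutral ether.
Total: 3 elementary steps.

3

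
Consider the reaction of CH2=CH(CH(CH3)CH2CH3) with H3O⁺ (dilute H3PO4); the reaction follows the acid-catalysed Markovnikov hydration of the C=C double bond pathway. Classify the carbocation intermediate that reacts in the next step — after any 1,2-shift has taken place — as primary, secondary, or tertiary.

Step 1: Protonation of the alkene by H3O⁺: the π bond acts as the nucleophile and picks up H⁺, giving the more stable (Markovnikov) secondary carbocation. H2O is released.
Step 2: A hydride (H with its bonding pair) migrates from the adjacent sec-butyl carbon to the cationic centre — a 1,2-hydride shift — upgrading the secondary cation to a tertiary one.
The cation rearranges from secondary to tertiary via a 1,2-hydride shift from the adjacent sec-butyl carbon; the tertiary cation is what reacts next.

tertiary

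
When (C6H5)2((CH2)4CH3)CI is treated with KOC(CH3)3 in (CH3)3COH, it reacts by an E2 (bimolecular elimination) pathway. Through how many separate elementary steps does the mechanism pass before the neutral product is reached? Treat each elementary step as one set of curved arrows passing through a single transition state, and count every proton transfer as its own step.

1

Step 1: The strong base (CH3)3CO⁻ removes a β-hydrogen; in the same concerted event the electrons of the breaking C–H bond form the new π(C=C) bond and the C–I σ-bond breaks, expelling I⁻. Anti-periplanar geometry; one transition state.
Total: 1 elementary step.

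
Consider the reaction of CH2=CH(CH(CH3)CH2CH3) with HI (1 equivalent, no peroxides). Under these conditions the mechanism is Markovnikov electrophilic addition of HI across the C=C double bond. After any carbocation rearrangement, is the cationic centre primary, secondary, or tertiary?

tertiary

Step 1: Protonation of the alkene by HI: the π bond acts as the nucleophile and picks up H⁺, giving the more stable (Markovnikov) secondary carbocation. The H–I bond breaks heterolytically, releasing I⁻.
Step 2: A 1,2-hydride shift from the adjacent sec-butyl carbon moves the positive charge from the secondary centre to an adjacent carbon, generating a more stable tertiary carbocation.
The cation rearranges from secondary to tertiary via a 1,2-hydride shift from the adjacent sec-butyl carbon; the tertiary cation is what reacts next.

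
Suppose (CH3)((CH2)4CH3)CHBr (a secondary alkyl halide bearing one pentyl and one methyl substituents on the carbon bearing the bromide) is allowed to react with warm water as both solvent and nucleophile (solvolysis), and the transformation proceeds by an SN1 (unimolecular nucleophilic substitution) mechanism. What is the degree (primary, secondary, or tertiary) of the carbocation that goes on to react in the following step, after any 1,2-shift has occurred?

Step 1: Rate-determining heterolysis of the C–Br bond gives Br⁻ and a secondary carbocation.
No single 1,2-shift to an adjacent carbon would give a more-substituted cation, so no rearrangement occurs.

secondary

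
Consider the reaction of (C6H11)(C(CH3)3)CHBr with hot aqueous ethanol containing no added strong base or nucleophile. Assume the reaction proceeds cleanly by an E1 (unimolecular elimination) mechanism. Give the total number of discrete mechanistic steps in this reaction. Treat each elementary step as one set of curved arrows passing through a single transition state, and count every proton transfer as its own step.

3

Step 1: Ionisation: the C–Br σ-bond cleaves heterolytically; both bonding electrons depart with Br⁻, leaving a secondary carbocation at the α-carbon.
Step 2: A 1,2-hydride shift from the adjacent cyclohexyl carbon moves the positive charge from the secondary centre to an adjacent carbon, generating a more stable tertiary carbocation.
Step 3: A weak base (a water (or ethanol) molecule from the solvent) removes a proton from a carbon adjacent to the cationic centre; the electrons of that C–H bond become the new π(C=C) bond, giving the alkene.
Total: 3 elementary steps.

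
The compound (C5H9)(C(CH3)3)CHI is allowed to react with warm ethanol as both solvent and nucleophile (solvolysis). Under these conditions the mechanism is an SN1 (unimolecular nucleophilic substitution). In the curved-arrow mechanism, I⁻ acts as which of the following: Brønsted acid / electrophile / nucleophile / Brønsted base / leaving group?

Step 1: Ionisation: the C–I σ-bond cleaves heterolytically; both bonding electrons depart with I⁻, leaving a secondary carbocation at the α-carbon.
I⁻ departs with both electrons of the breaking σ-bond — that is the definition of a leaving group.

leaving group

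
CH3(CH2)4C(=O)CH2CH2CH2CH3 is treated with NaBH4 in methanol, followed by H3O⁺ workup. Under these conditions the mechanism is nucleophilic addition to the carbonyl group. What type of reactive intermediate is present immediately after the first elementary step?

tetrahedral alkoxide intermediate

Step 1: A lone pair / filled orbital on H⁻ (delivered from BH4⁻) attacks the electrophilic carbonyl carbon; the π(C=O) electrons shift onto oxygen, producing a tetrahedral alkoxide intermediate.
After step 1 the species present is a tetrahedral alkoxide intermediate.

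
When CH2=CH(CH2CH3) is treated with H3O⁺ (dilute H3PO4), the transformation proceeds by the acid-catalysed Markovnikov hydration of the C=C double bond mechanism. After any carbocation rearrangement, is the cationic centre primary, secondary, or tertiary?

secondary

Step 1: Protonation of the alkene by H3O⁺: the π bond acts as the nucleophile and picks up H⁺, giving the more stable (Markovnikov) secondary carbocation. H2O is released.
No single 1,2-shift to an adjacent carbon would give a more-substituted cation, so no rearrangement occurs.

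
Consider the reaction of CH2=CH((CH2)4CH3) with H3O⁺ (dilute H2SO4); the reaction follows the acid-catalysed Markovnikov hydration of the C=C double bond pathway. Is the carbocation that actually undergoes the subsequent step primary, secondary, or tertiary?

Step 1: The π electrons of the C=C bond attack a proton of H3O⁺; Markovnikov addition places the new C–H on the less-substituted alkene carbon, so the positive charge ends up on the more-substituted carbon — a secondary carbocation. H2O is released.
No single 1,2-shift to an adjacent carbon would give a more-substituted cation, so no rearrangement occurs.

secondary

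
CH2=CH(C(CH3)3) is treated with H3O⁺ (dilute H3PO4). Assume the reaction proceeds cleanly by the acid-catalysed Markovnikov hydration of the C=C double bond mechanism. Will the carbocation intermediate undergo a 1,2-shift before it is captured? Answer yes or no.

yes

The first-formed carbocation is secondary.
The adjacent tert-butyl carbon has no hydrogen but bears methyl groups; migration of one methyl with its bonding pair (a 1,2-methyl shift) places the charge on a tertiary centre.
Tertiary is more stable than secondary, so the shift occurs.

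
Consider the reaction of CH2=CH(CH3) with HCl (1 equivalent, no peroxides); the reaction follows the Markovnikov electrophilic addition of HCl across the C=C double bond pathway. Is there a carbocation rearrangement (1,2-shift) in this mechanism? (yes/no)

The first-formed carbocation is secondary.
No single 1,2-shift to an adjacent carbon would produce a more-substituted cation than the one already present, so no rearrangement occurs.

no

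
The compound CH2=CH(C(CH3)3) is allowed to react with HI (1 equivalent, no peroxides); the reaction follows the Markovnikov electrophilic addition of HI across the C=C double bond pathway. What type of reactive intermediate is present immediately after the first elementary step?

secondary carbocation

Step 1: The π electrons of the C=C bond attack a proton of HI; Markovnikov addition places the new C–H on the less-substituted alkene carbon, so the positive charge ends up on the more-substituted carbon — a secondary carbocation. The H–I bond breaks heterolytically, releasing I⁻.
After step 1 the species present is a secondary carbocation.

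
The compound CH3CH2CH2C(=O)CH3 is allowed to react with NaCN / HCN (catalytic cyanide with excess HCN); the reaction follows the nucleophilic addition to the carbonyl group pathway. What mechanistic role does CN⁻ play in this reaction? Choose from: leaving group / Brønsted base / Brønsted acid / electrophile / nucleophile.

nucleophile

Step 1: Nucleophilic addition: CN⁻ adds to the carbonyl carbon, pushing the π(C=O) electron pair onto oxygen and giving a tetrahedral alkoxide.
CN⁻ donates an electron pair to form a new σ-bond to carbon — it is the nucleophile.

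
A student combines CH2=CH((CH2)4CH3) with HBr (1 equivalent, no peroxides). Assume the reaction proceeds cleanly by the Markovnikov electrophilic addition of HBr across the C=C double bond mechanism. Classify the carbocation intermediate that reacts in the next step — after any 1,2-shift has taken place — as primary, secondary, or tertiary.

Step 1: Electrophilic addition begins with the π(C=C) electrons forming a bond to the proton of HBr. Following Markovnikov's rule, the resulting cation is secondary. The H–Br bond breaks heterolytically, releasing Br⁻.
No single 1,2-shift to an adjacent carbon would give a more-substituted cation, so no rearrangement occurs.

secondary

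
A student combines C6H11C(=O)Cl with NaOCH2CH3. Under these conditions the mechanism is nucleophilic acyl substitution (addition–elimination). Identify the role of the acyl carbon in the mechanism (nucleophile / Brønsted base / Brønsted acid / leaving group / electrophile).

Step 1: CH3CH2O⁻ adds to the carbonyl carbon; the C=O π electrons shift onto oxygen and a tetrahedral alkoxide intermediate forms.
The acyl carbon accepts an electron pair into an empty or π* orbital — it is the electrophile.

electrophile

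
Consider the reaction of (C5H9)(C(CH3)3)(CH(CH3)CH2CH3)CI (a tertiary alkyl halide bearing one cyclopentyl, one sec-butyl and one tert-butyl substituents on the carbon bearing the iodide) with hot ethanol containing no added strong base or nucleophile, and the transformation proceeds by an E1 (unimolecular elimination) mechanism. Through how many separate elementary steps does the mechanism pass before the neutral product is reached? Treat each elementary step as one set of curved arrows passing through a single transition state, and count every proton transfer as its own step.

2

Step 1: Ionisation: the C–I σ-bond cleaves heterolytically; both bonding electrons depart with I⁻, leaving a tertiary carbocation at the α-carbon.
(No 1,2-shift: no single shift to an adjacent carbon would give a more stable cation.)
Step 2: Loss of a β-proton to an ethanol molecule of the solvent: the C–H bonding pair collapses toward the cationic carbon to form the C=C π bond, yielding the alkene.
Total: 2 elementary steps.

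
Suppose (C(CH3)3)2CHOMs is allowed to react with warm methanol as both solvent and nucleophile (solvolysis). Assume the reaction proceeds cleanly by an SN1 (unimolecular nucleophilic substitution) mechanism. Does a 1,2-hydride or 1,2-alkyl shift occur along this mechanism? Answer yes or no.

yes

The first-formed carbocation is secondary.
The adjacent tert-butyl carbon has no hydrogen but bears methyl groups; migration of one methyl with its bonding pair (a 1,2-methyl shift) places the charge on a tertiary centre.
Tertiary is more stable than secondary, so the shift occurs.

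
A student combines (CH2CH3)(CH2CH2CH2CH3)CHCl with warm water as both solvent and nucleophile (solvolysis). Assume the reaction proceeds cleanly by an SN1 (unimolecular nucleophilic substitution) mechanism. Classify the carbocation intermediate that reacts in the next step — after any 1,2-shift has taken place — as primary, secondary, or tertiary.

Step 1: Rate-determining heterolysis of the C–Cl bond gives Cl⁻ and a secondary carbocation.
No single 1,2-shift to an adjacent carbon would give a more-substituted cation, so no rearrangement occurs.

secondary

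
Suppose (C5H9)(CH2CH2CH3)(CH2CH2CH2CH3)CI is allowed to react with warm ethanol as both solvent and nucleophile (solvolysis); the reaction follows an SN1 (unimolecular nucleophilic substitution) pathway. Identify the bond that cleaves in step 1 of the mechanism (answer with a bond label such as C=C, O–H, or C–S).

C–I

Step 1: Ionisation: the C–I σ-bond cleaves heterolytically; both bonding electrons depart with I⁻, leaving a tertiary carbocation at the α-carbon.
The bond broken in this step is the C–I bond.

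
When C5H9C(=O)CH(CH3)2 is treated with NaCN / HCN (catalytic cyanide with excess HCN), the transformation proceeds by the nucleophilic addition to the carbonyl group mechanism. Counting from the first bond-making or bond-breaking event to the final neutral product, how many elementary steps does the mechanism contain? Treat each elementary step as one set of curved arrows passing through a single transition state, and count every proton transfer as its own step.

2

Step 1: Nucleophilic addition: CN⁻ adds to the carbonyl carbon, pushing the π(C=O) electron pair onto oxygen and giving a tetrahedral alkoxide.
Step 2: The alkoxide is protonated in situ by undissociated HCN, yielding a cyanohydrin; the CN⁻ so formed carries on the cycle.
Total: 2 elementary steps.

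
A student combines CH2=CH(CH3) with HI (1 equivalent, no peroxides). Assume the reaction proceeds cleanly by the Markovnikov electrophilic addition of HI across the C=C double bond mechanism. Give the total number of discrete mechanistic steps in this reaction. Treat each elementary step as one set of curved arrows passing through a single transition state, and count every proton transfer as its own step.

2

Step 1: Protonation of the alkene by HI: the π bond acts as the nucleophile and picks up H⁺, giving the more stable (Markovnikov) secondary carbocation. The H–I bond breaks heterolytically, releasing I⁻.
(No 1,2-shift: no single shift to an adjacent carbon would give a more stable cation.)
Step 2: The I⁻ anion donates a lone pair to the carbocation, forming the new C–I σ-bond and giving the neutral alkyl halide.
Total: 2 elementary steps.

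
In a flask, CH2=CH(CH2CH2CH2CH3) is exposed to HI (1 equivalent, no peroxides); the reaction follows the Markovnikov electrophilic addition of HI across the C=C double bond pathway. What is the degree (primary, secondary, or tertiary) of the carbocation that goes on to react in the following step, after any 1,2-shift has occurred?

secondary

Step 1: The π electrons of the C=C bond attack a proton of HI; Markovnikov addition places the new C–H on the less-substituted alkene carbon, so the positive charge ends up on the more-substituted carbon — a secondary carbocation. The H–I bond breaks heterolytically, releasing I⁻.
No single 1,2-shift to an adjacent carbon would give a more-substituted cation, so no rearrangement occurs.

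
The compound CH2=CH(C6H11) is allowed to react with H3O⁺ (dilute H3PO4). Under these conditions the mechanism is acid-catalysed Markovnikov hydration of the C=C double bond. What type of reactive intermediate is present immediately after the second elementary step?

Step 1: Electrophilic addition begins with the π(C=C) electrons forming a bond to the proton of H3O⁺. Following Markovnikov's rule, the resulting cation is secondary. H2O is released.
Step 2: A hydride (H with its bonding pair) migrates from the adjacent cyclohexyl carbon to the cationic centre — a 1,2-hydride shift — upgrading the secondary cation to a tertiary one.
After step 2 the species present is a tertiary carbocation.

tertiary carbocation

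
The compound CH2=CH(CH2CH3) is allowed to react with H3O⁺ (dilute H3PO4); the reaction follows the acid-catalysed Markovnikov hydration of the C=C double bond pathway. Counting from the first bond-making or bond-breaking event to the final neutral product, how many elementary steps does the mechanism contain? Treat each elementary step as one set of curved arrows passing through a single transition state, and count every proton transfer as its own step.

3

Step 1: Protonation of the alkene by H3O⁺: the π bond acts as the nucleophile and picks up H⁺, giving the more stable (Markovnikov) secondary carbocation. H2O is released.
(No 1,2-shift: no single shift to an adjacent carbon would give a more stable cation.)
Step 2: A lone pair on the oxygen of H2O attacks the carbocation, forming a C–O bond and an oxonium ion (a protonated alcohol).
Step 3: Proton transfer from the O–H of the oxonium ion to H2O completes the catalytic cycle and yields the alcohol.
Total: 3 elementary steps.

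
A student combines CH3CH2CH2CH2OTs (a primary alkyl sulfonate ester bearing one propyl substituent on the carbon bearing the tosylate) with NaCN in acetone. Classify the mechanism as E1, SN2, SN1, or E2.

SN2

Conditions: a primary substrate with a strong nucleophile in the polar aprotic solvent acetone.
These conditions are the textbook signature of the SN2 pathway.
An unhindered substrate with a strong nucleophile in a polar aprotic solvent favours one-step backside displacement.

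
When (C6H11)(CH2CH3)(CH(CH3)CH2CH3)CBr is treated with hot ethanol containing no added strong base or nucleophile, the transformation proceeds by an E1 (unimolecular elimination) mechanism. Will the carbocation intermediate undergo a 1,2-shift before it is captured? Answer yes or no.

no

The first-formed carbocation is tertiary.
No single 1,2-shift to an adjacent carbon would produce a more-substituted cation than the one already present, so no rearrangement occurs.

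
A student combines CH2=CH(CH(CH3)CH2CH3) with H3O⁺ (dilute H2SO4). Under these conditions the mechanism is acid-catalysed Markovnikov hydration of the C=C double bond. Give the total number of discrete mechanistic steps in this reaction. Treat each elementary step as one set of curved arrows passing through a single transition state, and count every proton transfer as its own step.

4

Step 1: Protonation of the alkene by H3O⁺: the π bond acts as the nucleophile and picks up H⁺, giving the more stable (Markovnikov) secondary carbocation. H2O is released.
Step 2: Carbocation rearrangement: a 1,2-hydride shift from the adjacent sec-butyl carbon converts the initially-formed secondary cation into the more stable tertiary cation.
Step 3: A lone pair on the oxygen of H2O attacks the carbocation, forming a C–O bond and an oxonium ion (a protonated alcohol).
Step 4: Proton transfer from the O–H of the oxonium ion to H2O completes the catalytic cycle and yields the alcohol.
Total: 4 elementary steps.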